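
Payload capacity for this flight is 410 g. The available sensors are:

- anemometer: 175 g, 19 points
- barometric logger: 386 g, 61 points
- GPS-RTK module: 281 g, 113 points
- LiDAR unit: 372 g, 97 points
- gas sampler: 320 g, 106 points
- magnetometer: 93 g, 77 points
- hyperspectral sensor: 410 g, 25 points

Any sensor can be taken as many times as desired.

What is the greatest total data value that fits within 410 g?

Ranking by ratio (data value/g): magnetometer 0.83, GPS-RTK module 0.40, gas sampler 0.33, LiDAR unit 0.26.
Best packing: 4×magnetometer — 372 g, 308 total.
Nothing else within 410 g beats 308.

308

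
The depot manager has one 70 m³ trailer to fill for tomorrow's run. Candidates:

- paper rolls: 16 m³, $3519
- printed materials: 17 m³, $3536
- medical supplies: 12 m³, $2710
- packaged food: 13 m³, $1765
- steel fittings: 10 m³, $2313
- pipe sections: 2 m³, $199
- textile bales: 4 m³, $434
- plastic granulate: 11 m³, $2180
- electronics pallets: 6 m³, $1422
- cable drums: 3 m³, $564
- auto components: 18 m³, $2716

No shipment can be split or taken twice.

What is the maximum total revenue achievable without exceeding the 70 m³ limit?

Ranking by ratio (revenue/m³): electronics pallets 237.00, steel fittings 231.30, medical supplies 225.83, paper rolls 219.94.
Taking the top-ratio shipments first gives paper rolls + printed materials + medical supplies + steel fittings + pipe sections + textile bales + electronics pallets + cable drums for 14697 (70 m³).
Replace pipe sections and textile bales and electronics pallets with plastic granulate: the trade gains 125 net, giving 14822 at 69 m³.
The spare 1 m³ is too small for any remaining shipment, and no exchange beats 14822.

14822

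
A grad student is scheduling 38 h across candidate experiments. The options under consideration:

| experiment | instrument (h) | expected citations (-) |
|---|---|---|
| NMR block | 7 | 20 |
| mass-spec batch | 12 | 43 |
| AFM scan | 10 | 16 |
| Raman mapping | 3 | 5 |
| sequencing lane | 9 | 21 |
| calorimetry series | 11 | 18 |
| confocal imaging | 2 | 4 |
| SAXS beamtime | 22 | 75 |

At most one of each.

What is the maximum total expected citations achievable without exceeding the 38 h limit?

Greedy by ratio would take mass-spec batch + confocal imaging + SAXS beamtime: 36 h used, total 122.
The 2 h tied up in confocal imaging is better spent on Raman mapping — total rises to 123 (37 h).
Next best is mass-spec batch + confocal imaging + SAXS beamtime at 122 (36 h) — short by 1.

123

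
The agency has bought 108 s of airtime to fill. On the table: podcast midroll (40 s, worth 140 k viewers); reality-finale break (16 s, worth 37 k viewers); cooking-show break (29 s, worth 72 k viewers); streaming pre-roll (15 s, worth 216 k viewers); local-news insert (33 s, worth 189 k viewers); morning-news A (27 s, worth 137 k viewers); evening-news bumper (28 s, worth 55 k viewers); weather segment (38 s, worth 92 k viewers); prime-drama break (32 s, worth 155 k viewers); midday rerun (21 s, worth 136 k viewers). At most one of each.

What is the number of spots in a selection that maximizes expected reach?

4

The maximum expected reach within 108 s is 697.
One optimal bundle: streaming pre-roll + local-news insert + morning-news A + prime-drama break (107 s).
Any selection reaching 697 contains exactly 4 spots.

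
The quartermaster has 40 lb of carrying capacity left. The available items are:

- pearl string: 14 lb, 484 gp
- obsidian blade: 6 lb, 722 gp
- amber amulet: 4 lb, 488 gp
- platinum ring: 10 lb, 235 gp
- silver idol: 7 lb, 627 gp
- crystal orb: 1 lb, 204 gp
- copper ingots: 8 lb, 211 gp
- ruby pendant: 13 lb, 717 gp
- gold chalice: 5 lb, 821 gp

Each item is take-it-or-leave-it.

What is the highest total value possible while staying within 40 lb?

3579

Ranking by ratio (value/lb): crystal orb 204.00, gold chalice 164.20, amber amulet 122.00.
Taking obsidian blade + amber amulet + silver idol + crystal orb + ruby pendant + gold chalice: 36 lb used, 3579 in value.
Next best is obsidian blade + amber amulet + silver idol + ruby pendant + gold chalice at 3375 (35 lb) — short by 204.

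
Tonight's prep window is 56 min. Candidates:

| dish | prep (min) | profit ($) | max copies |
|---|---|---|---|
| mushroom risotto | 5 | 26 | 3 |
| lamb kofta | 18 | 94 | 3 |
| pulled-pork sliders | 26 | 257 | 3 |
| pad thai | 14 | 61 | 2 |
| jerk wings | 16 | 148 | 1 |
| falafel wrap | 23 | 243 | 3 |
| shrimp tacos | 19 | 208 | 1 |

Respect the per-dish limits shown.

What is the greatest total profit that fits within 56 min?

538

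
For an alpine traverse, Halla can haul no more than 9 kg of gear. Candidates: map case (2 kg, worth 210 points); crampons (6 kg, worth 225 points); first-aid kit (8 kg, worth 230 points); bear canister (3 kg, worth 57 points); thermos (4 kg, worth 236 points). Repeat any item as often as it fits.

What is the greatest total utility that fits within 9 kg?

840

Ranking by ratio (utility/kg): map case 105.00, thermos 59.00, crampons 37.50, first-aid kit 28.75.
Best packing: 4×map case — 8 kg, 840 total.
The spare 1 kg is too small for any remaining item, and no exchange beats 840.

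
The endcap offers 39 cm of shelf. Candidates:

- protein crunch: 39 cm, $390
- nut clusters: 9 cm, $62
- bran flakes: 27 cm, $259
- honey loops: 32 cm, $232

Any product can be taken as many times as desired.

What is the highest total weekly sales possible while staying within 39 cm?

By weekly sales per cm: protein crunch 10.00, bran flakes 9.59, honey loops 7.25, nut clusters 6.89 lead.
Taking protein crunch: 39 cm used, 390 in weekly sales.
Nothing else within 39 cm beats 390.

390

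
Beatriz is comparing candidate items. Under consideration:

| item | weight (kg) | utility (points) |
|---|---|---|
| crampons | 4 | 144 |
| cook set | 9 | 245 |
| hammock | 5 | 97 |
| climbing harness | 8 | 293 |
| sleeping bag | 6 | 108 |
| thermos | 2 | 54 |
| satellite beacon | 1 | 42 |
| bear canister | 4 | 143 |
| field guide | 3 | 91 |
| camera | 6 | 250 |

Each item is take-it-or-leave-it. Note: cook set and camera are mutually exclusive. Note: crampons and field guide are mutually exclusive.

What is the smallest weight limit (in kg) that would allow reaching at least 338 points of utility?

Need the lightest bundle worth ≥ 338.
Taking thermos + satellite beacon + camera gives 346 (≥ 338) for 9 kg.
Any bundle with less than 9 kg falls short of 338.

9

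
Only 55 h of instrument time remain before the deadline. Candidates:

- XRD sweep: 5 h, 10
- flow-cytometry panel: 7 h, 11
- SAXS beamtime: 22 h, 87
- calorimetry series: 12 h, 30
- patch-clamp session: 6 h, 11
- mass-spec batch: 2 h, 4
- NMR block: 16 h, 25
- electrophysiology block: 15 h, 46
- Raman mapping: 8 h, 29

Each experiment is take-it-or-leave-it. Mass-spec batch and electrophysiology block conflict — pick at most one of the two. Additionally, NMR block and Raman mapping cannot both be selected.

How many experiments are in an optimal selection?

The maximum expected citations within 55 h is 174.
One optimal bundle: SAXS beamtime + calorimetry series + patch-clamp session + electrophysiology block (55 h).
Every optimal selection uses 4 experiments.

4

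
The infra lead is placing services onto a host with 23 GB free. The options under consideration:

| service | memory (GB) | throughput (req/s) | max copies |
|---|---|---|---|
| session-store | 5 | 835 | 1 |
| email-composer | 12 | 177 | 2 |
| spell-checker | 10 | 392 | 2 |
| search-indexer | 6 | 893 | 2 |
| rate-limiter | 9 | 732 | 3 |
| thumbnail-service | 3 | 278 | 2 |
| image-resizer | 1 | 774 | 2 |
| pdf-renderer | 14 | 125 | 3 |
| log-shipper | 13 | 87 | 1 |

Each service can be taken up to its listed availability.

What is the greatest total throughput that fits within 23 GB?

4447

Best packing: session-store + 2×search-indexer + thumbnail-service + 2×image-resizer — 22 GB, 4447 total.
Every other selection either busts 23 GB or exceeds an availability limit or fails to beat 4447.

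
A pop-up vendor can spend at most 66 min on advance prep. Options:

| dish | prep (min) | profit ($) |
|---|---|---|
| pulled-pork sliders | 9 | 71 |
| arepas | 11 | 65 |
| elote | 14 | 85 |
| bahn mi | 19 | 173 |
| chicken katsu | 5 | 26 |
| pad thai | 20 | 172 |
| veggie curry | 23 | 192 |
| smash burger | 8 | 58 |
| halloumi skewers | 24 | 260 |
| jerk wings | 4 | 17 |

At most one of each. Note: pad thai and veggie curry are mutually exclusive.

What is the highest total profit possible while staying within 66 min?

625

The ratio heuristic lands on bahn mi + pad thai + halloumi skewers (605) but leaves 3 min idle.
Dropping pad thai frees 20 min; slotting in veggie curry (23 min) lifts the total to 625 at 66 min.
Next best is bahn mi + pad thai + halloumi skewers at 605 (63 min) — short by 20.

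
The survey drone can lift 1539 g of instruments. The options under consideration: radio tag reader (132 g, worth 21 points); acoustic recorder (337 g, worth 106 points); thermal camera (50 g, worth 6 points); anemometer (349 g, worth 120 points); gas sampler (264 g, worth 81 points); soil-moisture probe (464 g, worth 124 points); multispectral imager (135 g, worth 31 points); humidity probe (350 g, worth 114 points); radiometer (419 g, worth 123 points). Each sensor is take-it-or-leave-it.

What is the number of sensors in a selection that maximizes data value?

The maximum data value within 1539 g is 469.
One optimal bundle: acoustic recorder + thermal camera + anemometer + humidity probe + radiometer (1505 g).
All optima have 5 sensors.

5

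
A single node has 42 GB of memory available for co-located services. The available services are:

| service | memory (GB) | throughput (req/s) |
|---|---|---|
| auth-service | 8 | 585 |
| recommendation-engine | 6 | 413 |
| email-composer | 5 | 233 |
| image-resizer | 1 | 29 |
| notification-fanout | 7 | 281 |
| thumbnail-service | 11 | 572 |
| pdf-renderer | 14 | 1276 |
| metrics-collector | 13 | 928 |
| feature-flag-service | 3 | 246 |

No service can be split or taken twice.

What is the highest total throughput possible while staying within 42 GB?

3231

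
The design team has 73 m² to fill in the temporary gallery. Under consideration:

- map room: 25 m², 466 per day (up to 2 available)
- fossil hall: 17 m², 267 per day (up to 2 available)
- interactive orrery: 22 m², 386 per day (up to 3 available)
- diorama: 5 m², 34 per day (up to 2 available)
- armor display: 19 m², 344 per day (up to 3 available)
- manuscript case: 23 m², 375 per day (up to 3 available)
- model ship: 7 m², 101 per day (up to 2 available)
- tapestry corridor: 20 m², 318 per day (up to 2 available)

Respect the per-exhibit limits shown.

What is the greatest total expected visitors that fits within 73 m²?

Greedy by ratio would take 2×map room + armor display: 69 m² used, total 1276.
Replace armor display with interactive orrery: the trade gains 42 net, giving 1318 at 72 m².
No other feasible combination exceeds 1318.

1318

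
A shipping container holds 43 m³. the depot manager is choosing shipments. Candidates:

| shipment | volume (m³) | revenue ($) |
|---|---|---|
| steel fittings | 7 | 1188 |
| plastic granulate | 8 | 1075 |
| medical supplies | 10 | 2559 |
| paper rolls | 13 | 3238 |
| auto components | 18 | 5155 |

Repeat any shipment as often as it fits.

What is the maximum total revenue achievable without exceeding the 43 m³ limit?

The ratio ordering already packs tightly: steel fittings + 2×auto components, 43 m³, 11498.
That's the maximum — no swap from here does better than 11498.

11498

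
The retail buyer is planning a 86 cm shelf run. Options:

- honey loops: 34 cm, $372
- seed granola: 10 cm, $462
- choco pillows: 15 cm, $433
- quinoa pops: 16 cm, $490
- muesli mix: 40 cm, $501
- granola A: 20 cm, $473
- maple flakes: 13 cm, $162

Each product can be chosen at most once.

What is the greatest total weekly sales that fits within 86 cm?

By weekly sales per cm: seed granola 46.20, quinoa pops 30.62, choco pillows 28.87, granola A 23.65 lead.
Seed granola + choco pillows + quinoa pops + granola A + maple flakes uses 74 of the 86 cm and totals 2020.
The closest alternative, seed granola + quinoa pops + muesli mix + granola A, reaches only 1926.

2020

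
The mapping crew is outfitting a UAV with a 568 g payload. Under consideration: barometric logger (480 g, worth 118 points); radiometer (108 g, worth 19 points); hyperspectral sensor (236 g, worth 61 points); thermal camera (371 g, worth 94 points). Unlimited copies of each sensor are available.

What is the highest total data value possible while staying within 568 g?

122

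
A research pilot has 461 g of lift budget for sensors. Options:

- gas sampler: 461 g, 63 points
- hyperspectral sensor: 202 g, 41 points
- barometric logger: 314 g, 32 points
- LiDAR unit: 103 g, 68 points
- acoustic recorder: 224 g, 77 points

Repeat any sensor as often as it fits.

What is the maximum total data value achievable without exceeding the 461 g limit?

Taking 4×LiDAR unit: 412 g used, 272 in data value.

272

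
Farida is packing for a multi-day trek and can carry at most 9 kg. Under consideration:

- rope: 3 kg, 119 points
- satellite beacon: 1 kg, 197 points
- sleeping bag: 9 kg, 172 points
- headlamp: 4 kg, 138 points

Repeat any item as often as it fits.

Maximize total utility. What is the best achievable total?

1773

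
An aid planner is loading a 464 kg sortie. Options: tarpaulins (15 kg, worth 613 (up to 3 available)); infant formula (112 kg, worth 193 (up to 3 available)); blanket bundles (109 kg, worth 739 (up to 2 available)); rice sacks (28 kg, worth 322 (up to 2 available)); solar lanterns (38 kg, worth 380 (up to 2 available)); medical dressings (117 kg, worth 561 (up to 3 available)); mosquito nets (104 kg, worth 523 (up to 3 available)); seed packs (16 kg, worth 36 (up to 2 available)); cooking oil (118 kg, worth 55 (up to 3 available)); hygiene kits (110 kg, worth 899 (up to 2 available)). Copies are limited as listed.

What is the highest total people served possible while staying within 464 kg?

A density-first pass picks 3×tarpaulins + 2×rice sacks + 2×solar lanterns + 2×seed packs + 2×hygiene kits — 5113 at 429 kg.
Replace solar lanterns and 2×seed packs with mosquito nets: the trade gains 71 net, giving 5184 at 463 kg.
Every other selection either busts 464 kg or exceeds an availability limit or fails to beat 5184.

5184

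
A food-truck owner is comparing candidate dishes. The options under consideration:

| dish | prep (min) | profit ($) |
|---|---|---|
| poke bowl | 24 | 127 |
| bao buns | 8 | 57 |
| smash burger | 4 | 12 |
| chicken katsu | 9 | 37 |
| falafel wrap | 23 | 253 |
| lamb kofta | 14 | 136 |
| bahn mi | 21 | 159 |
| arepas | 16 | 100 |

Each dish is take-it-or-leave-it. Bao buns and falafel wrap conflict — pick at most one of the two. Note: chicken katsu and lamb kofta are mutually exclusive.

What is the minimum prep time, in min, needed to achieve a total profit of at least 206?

23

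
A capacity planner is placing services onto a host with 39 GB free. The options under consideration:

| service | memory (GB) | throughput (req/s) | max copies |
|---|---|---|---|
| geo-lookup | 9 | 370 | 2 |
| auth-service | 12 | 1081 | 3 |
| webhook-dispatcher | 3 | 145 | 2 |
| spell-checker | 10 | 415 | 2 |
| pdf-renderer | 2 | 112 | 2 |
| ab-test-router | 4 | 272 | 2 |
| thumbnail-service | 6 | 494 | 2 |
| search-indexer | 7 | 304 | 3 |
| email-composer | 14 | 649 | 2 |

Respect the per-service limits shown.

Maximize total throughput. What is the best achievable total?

Taking the top-ratio services first gives 3×auth-service + pdf-renderer for 3355 (38 GB).
The 2 GB tied up in pdf-renderer is better spent on webhook-dispatcher — total rises to 3388 (39 GB).
Every other selection either busts 39 GB or exceeds an availability limit or fails to beat 3388.

3388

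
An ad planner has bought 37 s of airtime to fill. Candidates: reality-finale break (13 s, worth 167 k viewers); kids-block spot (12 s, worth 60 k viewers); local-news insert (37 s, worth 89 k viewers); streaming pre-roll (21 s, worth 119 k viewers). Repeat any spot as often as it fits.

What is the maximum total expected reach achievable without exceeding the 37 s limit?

334

2×reality-finale break uses 26 of the 37 s and totals 334.
No other feasible combination exceeds 334.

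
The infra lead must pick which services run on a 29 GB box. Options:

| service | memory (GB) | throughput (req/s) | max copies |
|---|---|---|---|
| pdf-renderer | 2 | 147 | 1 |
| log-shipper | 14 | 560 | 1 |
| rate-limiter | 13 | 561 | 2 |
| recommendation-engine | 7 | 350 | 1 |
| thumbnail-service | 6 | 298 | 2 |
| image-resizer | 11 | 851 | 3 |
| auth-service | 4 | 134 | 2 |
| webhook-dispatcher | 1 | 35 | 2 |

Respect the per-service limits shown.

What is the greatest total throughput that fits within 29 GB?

2052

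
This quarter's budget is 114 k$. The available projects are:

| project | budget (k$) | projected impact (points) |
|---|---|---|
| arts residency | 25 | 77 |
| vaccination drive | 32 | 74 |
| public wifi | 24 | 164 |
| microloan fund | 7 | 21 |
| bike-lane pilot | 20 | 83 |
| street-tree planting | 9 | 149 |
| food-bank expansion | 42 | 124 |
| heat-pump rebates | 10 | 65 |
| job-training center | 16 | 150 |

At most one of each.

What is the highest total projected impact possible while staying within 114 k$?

Best packing: arts residency + public wifi + microloan fund + bike-lane pilot + street-tree planting + heat-pump rebates + job-training center — 111 k$, 709 total.

709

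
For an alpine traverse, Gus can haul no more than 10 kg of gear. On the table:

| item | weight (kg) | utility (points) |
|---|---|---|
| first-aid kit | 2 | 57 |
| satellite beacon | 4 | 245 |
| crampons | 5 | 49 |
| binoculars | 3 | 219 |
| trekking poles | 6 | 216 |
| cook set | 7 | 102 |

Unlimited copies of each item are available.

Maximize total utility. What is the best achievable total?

683

A density-first pass picks 3×binoculars — 657 at 9 kg.
Replace binoculars with satellite beacon: the trade gains 26 net, giving 683 at 10 kg.
That's the maximum — no swap from here does better than 683.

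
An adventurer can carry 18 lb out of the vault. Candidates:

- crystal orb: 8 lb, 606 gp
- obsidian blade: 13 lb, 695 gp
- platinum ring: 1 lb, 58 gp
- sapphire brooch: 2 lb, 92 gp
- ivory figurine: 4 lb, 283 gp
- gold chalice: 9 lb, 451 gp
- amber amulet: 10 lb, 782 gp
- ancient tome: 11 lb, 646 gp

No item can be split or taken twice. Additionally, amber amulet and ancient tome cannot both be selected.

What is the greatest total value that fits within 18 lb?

Crystal orb + amber amulet uses 18 of the 18 lb and totals 1388.
Next best is platinum ring + sapphire brooch + ivory figurine + amber amulet at 1215 (17 lb) — short by 173.

1388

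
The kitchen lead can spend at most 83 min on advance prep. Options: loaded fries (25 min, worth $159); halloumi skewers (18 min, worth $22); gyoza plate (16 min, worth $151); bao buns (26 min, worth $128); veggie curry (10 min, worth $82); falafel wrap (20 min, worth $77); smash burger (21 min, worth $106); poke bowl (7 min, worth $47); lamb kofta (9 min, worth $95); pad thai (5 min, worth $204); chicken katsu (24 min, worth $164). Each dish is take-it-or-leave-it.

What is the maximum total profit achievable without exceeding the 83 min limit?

Greedy by ratio would take gyoza plate + veggie curry + poke bowl + lamb kofta + pad thai + chicken katsu: 71 min used, total 743.
Dropping veggie curry and poke bowl frees 17 min; slotting in loaded fries (25 min) lifts the total to 773 at 79 min.
The closest alternative, gyoza plate + smash burger + poke bowl + lamb kofta + pad thai + chicken katsu, reaches only 767.

773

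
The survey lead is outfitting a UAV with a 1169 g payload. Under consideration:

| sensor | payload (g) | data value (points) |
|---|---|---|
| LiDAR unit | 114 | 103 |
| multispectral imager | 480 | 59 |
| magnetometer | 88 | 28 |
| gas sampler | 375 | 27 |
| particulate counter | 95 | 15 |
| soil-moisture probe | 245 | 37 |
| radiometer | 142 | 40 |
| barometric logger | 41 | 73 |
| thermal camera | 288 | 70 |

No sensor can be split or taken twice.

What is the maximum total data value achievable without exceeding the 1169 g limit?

The ratio heuristic lands on LiDAR unit + magnetometer + particulate counter + soil-moisture probe + radiometer + barometric logger + thermal camera (366) but leaves 156 g idle.
Dropping particulate counter and soil-moisture probe frees 340 g; slotting in multispectral imager (480 g) lifts the total to 373 at 1153 g.
Runner-up LiDAR unit + magnetometer + particulate counter + soil-moisture probe + radiometer + barometric logger + thermal camera tops out at 366.

373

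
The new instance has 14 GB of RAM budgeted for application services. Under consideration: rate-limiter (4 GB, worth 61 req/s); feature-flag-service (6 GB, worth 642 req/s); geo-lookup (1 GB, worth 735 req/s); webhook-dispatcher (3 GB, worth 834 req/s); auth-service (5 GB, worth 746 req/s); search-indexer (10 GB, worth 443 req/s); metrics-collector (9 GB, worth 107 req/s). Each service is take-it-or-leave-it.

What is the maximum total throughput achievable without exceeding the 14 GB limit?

2376

Rate-limiter + geo-lookup + webhook-dispatcher + auth-service uses 13 of the 14 GB and totals 2376.
That's the maximum — no swap from here does better than 2376.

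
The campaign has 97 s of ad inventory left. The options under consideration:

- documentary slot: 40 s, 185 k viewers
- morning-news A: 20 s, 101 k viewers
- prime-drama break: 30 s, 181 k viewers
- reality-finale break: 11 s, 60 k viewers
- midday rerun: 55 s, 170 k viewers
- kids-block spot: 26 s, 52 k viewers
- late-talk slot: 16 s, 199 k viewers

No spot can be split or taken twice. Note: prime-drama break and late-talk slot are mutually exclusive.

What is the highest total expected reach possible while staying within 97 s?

545

Best packing: documentary slot + morning-news A + reality-finale break + late-talk slot — 87 s, 545 total.
Runner-up documentary slot + reality-finale break + kids-block spot + late-talk slot tops out at 496.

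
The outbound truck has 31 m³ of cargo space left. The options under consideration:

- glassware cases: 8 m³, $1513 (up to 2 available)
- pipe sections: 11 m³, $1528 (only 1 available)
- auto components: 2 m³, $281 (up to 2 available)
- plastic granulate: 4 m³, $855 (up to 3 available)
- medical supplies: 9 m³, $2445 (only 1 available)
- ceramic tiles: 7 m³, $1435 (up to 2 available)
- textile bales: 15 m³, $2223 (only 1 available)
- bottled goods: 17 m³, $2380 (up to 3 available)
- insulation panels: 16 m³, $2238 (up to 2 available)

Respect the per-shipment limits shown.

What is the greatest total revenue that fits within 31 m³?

Density check — medical supplies 271.67, plastic granulate 213.75, ceramic tiles 205.00 are the best per m³.
Taking the top-ratio shipments first gives auto components + 3×plastic granulate + medical supplies + ceramic tiles for 6726 (30 m³).
Replace auto components and plastic granulate with ceramic tiles: the trade gains 299 net, giving 7025 at 31 m³.
No other feasible combination exceeds 7025.

7025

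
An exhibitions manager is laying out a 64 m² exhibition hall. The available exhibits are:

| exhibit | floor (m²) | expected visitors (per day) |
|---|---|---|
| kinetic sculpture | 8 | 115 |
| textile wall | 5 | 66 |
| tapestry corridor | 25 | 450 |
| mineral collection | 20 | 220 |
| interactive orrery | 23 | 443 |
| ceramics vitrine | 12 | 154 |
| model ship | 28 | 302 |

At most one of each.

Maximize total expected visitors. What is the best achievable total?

1074

By expected visitors per m²: interactive orrery 19.26, tapestry corridor 18.00, kinetic sculpture 14.38 lead.
The ratio ordering already packs tightly: kinetic sculpture + textile wall + tapestry corridor + interactive orrery, 61 m², 1074.
No other feasible combination exceeds 1074.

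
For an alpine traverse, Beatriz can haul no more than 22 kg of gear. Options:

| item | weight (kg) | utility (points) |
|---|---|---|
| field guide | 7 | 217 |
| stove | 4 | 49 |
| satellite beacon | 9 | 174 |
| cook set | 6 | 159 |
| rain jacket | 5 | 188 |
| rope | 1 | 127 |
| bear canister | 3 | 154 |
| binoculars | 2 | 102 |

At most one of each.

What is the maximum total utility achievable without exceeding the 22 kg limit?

845

Taking the top-ratio items first gives field guide + stove + rain jacket + rope + bear canister + binoculars for 837 (22 kg).
Dropping stove and binoculars frees 6 kg; slotting in cook set (6 kg) lifts the total to 845 at 22 kg.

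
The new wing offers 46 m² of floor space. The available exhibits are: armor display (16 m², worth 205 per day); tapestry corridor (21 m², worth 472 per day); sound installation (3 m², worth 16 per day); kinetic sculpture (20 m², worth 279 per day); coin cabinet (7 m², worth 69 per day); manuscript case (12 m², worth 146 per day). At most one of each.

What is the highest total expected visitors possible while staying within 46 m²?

Best packing: tapestry corridor + sound installation + kinetic sculpture — 44 m², 767 total.
Nothing else within 46 m² beats 767.

767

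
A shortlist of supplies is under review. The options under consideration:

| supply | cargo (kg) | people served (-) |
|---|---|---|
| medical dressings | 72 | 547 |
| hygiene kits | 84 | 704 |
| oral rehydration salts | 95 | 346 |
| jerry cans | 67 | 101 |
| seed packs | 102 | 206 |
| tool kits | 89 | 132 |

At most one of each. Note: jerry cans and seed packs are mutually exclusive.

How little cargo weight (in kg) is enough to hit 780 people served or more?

Minimise kg subject to total people served ≥ 780.
Taking hygiene kits + jerry cans gives 805 (≥ 780) for 151 kg.
Any bundle with less than 151 kg falls short of 780.

151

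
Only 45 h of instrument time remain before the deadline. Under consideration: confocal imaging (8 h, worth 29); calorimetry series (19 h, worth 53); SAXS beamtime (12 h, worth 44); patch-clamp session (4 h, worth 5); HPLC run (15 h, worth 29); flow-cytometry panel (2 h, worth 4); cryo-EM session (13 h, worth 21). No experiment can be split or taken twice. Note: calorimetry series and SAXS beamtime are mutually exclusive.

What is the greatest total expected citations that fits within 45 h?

115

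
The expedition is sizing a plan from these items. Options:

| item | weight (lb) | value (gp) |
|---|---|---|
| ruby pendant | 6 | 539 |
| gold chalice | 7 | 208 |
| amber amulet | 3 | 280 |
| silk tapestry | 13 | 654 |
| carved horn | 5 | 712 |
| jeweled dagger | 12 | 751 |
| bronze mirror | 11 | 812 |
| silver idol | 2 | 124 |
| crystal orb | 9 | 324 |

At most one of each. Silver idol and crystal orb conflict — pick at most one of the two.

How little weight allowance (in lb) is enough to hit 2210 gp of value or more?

Need the lightest bundle worth ≥ 2210.
ruby pendant + amber amulet + carved horn + bronze mirror reaches 2343 using 25 lb.
No combination under 25 lb hits 2210.

25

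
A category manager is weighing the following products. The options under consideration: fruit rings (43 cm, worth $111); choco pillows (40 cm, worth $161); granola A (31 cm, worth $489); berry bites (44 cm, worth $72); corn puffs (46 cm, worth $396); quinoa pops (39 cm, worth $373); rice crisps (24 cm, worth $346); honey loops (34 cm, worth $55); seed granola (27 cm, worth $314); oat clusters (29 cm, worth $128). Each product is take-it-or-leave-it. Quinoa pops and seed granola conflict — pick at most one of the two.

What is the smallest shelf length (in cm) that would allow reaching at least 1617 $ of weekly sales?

157

Minimise cm subject to total weekly sales ≥ 1617.
granola A + corn puffs + rice crisps + seed granola + oat clusters reaches 1673 using 157 cm.
Below 157 cm the best achievable stays under 1617.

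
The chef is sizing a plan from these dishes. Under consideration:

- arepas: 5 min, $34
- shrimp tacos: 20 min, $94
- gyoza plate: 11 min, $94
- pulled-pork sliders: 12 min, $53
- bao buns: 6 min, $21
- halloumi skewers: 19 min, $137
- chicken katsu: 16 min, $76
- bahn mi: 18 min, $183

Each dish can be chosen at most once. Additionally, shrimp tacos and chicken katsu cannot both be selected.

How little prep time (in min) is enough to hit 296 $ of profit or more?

34

Minimise min subject to total profit ≥ 296.
Taking arepas + gyoza plate + bahn mi gives 311 (≥ 296) for 34 min.
No combination under 34 min hits 296.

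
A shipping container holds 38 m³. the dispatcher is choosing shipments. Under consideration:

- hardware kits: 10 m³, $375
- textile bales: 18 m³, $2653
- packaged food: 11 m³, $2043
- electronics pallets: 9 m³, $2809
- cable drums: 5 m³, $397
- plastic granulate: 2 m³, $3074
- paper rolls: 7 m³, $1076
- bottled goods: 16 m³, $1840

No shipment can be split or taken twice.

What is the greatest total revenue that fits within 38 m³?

9766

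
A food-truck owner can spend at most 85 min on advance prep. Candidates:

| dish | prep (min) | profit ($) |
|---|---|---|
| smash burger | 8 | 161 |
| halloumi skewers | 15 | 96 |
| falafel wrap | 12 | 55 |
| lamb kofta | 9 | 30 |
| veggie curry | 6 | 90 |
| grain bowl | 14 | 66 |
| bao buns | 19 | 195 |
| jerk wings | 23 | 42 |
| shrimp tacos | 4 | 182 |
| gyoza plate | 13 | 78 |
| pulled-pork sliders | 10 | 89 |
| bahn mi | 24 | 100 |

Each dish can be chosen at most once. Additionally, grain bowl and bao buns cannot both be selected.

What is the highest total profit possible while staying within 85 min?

921

Smash burger + halloumi skewers + lamb kofta + veggie curry + bao buns + shrimp tacos + gyoza plate + pulled-pork sliders uses 84 of the 85 min and totals 921.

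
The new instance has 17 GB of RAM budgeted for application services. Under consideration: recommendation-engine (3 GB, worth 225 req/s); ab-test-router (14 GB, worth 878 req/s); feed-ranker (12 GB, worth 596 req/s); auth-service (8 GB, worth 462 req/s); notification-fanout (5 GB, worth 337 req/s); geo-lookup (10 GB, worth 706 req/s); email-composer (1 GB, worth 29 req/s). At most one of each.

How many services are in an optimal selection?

The maximum throughput within 17 GB is 1103.
One optimal bundle: recommendation-engine + ab-test-router (17 GB).
All optima have 2 services.

2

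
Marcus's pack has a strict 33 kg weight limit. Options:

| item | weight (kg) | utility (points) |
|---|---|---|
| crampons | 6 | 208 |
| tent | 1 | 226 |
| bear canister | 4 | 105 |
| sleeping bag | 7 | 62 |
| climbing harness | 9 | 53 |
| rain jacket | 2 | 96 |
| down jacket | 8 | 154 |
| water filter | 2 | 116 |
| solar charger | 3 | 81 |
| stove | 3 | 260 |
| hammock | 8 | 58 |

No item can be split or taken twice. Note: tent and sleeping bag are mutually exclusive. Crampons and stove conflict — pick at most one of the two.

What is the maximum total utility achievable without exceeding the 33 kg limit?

1096

Density check — tent 226.00, stove 86.67, water filter 58.00, rain jacket 48.00 are the best per kg.
Best packing: tent + bear canister + rain jacket + down jacket + water filter + solar charger + stove + hammock — 31 kg, 1096 total.
Next best is tent + bear canister + climbing harness + rain jacket + down jacket + water filter + solar charger + stove at 1091 (32 kg) — short by 5.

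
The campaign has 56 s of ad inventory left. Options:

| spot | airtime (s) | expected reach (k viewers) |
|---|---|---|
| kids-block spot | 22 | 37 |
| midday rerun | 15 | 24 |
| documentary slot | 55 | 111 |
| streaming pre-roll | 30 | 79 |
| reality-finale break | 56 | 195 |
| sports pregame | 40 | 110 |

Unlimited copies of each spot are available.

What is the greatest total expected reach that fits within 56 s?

195

Density check — reality-finale break 3.48, sports pregame 2.75, streaming pre-roll 2.63, documentary slot 2.02 are the best per s.
The ratio ordering already packs tightly: reality-finale break, 56 s, 195.
No other feasible combination exceeds 195.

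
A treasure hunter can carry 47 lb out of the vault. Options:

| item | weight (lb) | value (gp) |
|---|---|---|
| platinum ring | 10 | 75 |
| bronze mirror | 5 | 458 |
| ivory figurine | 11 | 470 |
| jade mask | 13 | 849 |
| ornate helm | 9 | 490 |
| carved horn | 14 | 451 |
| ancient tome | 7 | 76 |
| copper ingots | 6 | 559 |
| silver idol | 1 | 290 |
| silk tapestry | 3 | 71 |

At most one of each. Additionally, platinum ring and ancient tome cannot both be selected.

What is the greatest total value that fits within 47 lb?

3116

By value per lb: silver idol 290.00, copper ingots 93.17, bronze mirror 91.60, jade mask 65.31 lead.
Best packing: bronze mirror + ivory figurine + jade mask + ornate helm + copper ingots + silver idol — 45 lb, 3116 total.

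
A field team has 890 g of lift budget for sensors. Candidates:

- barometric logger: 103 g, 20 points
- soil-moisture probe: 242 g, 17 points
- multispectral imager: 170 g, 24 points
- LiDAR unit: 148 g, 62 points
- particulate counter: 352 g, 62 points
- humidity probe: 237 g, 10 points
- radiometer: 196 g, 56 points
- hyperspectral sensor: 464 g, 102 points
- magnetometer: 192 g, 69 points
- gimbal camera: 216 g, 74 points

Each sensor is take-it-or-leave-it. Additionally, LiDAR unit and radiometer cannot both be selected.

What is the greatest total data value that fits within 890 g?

249

Density check — LiDAR unit 0.42, magnetometer 0.36, gimbal camera 0.34 are the best per g.
Best packing: barometric logger + multispectral imager + LiDAR unit + magnetometer + gimbal camera — 829 g, 249 total.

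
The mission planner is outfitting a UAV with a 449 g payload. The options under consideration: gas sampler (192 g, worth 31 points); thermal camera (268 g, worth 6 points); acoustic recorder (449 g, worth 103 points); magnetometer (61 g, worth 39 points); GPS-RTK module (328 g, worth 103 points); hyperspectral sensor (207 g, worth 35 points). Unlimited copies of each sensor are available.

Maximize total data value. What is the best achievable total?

273

Best packing: 7×magnetometer — 427 g, 273 total.
Every other selection either busts 449 g or fails to beat 273.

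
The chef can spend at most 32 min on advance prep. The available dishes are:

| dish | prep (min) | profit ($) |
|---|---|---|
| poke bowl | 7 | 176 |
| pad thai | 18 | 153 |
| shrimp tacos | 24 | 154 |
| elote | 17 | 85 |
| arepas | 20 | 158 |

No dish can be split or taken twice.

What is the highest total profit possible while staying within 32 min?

334

Density check — poke bowl 25.14, pad thai 8.50, arepas 7.90 are the best per min.
Taking the top-ratio dishes first gives poke bowl + pad thai for 329 (25 min).
Dropping pad thai frees 18 min; slotting in arepas (20 min) lifts the total to 334 at 27 min.
Nothing else within 32 min beats 334.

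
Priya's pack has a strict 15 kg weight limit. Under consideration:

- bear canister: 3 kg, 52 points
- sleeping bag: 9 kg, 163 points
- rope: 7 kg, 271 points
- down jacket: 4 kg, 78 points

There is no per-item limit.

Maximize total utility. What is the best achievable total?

542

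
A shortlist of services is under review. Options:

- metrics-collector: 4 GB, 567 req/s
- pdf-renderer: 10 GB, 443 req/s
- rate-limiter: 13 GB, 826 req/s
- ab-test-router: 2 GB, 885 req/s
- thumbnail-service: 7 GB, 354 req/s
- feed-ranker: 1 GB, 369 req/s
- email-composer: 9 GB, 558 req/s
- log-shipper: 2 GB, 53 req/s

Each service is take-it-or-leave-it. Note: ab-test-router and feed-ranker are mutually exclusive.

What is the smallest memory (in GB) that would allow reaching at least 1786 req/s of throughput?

13

Need the lightest bundle worth ≥ 1786.
Taking metrics-collector + ab-test-router + thumbnail-service gives 1806 (≥ 1786) for 13 GB.
Any bundle with less than 13 GB falls short of 1786.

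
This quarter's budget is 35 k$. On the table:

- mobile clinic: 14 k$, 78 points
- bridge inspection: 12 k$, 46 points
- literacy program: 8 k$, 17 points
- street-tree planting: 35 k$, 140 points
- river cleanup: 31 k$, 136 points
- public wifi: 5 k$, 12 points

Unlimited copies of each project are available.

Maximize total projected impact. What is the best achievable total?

168

Ranking by ratio (projected impact/k$): mobile clinic 5.57, river cleanup 4.39, street-tree planting 4.00.
The ratio ordering already packs tightly: 2×mobile clinic + public wifi, 33 k$, 168.
The spare 2 k$ is too small for any remaining project, and no exchange beats 168.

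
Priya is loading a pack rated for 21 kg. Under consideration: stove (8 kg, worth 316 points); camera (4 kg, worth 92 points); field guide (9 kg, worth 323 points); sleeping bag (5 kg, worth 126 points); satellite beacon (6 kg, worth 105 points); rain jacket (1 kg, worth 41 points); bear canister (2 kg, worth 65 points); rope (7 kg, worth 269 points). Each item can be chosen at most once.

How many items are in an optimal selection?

4

Optimal total is 752.
For example stove + sleeping bag + rain jacket + rope achieves it, using 21 kg.
Any selection reaching 752 contains exactly 4 items.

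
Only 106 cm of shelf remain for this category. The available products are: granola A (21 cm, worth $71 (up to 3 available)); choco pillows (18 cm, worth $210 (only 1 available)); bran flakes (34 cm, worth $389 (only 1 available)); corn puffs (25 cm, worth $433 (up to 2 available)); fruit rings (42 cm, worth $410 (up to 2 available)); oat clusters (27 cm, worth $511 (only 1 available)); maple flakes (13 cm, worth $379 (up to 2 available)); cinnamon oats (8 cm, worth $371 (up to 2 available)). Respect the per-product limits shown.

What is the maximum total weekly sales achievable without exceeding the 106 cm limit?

2498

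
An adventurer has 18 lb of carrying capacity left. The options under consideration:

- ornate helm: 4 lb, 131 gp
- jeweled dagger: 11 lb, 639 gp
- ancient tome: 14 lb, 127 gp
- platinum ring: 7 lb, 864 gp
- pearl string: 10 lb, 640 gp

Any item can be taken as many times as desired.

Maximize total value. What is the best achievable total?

1859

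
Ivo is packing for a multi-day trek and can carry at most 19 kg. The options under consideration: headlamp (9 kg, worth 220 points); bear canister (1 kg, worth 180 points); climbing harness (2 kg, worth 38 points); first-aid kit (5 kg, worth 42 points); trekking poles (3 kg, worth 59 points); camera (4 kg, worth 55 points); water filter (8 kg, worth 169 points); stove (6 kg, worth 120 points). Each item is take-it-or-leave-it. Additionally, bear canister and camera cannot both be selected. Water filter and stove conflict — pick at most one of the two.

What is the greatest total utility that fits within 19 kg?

579

Filling by ratio: headlamp + bear canister + water filter for 569, with 1 kg left unused.
The 8 kg tied up in water filter is better spent on trekking poles + stove — total rises to 579 (19 kg).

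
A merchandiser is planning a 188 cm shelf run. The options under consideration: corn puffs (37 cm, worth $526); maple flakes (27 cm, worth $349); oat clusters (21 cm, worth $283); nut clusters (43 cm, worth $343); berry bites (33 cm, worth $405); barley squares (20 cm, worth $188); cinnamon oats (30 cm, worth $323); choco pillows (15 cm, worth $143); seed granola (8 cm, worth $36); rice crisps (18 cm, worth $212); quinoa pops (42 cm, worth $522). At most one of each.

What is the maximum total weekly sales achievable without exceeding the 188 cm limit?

2337

By weekly sales per cm: corn puffs 14.22, oat clusters 13.48, maple flakes 12.93 lead.
A density-first pass picks corn puffs + maple flakes + oat clusters + berry bites + seed granola + rice crisps + quinoa pops — 2333 at 186 cm.
The 29 cm tied up in oat clusters and seed granola is better spent on cinnamon oats — total rises to 2337 (187 cm).
Nothing else within 188 cm beats 2337.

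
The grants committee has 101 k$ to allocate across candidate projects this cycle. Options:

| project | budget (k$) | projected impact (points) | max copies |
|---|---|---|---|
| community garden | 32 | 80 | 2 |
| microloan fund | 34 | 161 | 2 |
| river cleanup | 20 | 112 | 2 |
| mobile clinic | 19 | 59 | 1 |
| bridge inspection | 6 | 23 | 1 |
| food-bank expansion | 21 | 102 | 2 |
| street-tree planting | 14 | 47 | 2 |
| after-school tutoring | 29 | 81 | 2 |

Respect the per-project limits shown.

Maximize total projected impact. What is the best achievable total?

510

By projected impact per k$: river cleanup 5.60, food-bank expansion 4.86, microloan fund 4.74 lead.
Greedy by ratio would take 2×river cleanup + bridge inspection + 2×food-bank expansion: 88 k$ used, total 451.
Replace food-bank expansion with microloan fund: the trade gains 59 net, giving 510 at 101 k$.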